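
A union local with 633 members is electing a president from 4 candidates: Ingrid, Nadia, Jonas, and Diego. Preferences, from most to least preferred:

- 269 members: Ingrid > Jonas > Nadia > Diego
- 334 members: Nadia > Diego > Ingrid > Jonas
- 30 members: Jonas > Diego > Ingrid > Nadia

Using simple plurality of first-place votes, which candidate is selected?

Nadia

First-place votes: Ingrid 269, Nadia 334, Jonas 30, Diego 0.
Nadia has the most first-place votes.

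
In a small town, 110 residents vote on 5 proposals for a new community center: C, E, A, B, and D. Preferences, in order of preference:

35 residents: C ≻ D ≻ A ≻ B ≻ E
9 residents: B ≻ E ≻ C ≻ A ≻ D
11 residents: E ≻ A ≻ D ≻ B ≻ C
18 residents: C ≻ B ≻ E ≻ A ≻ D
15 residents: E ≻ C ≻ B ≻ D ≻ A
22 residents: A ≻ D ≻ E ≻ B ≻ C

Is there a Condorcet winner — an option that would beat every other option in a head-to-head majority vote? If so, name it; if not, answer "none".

none

Checking pairwise contests:
E beats C 57–53.
A beats E 57–53.
C beats A 77–33.
C beats B 68–42.
C beats D 77–33.
Every option loses at least one head-to-head, so there is no Condorcet winner.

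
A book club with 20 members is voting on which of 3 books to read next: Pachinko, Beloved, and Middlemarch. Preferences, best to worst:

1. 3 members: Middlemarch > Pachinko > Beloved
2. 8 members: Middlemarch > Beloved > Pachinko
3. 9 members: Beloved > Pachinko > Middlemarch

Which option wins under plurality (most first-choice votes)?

Middlemarch

First-place votes: Pachinko 0, Beloved 9, Middlemarch 11.
Middlemarch has the most first-place votes.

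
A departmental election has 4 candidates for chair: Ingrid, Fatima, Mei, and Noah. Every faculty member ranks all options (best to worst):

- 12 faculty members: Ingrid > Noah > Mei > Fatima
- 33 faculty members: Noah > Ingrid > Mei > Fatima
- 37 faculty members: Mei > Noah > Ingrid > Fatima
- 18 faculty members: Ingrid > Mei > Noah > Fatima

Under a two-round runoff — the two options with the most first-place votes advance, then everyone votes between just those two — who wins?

Mei

Round 1 first-place votes: Ingrid 30, Fatima 0, Mei 37, Noah 33.
Mei and Noah advance.
Runoff: Mei is preferred to Noah by 55 voters; Noah by 45.
Mei wins the runoff.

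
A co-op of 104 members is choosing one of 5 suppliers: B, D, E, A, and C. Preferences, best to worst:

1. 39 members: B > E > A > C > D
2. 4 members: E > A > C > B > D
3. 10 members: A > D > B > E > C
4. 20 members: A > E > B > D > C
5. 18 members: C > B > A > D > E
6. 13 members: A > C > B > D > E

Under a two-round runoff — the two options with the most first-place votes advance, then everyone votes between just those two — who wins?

Round 1 first-place votes: B 39, D 0, E 4, A 43, C 18.
A and B advance.
Runoff: A is preferred to B by 47 voters; B by 57.
B wins the runoff.

B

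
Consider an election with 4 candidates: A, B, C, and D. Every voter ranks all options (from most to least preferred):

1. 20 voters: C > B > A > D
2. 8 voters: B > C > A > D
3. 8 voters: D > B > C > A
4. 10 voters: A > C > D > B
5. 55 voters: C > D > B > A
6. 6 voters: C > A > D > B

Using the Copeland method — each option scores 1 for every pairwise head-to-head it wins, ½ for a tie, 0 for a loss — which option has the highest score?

C

A: loses to B, C, and D → score 0.
B: beats A; loses to C and D → score 1.
C: beats A, B, and D → score 3.
D: beats A and B; loses to C → score 2.
C has the best pairwise record.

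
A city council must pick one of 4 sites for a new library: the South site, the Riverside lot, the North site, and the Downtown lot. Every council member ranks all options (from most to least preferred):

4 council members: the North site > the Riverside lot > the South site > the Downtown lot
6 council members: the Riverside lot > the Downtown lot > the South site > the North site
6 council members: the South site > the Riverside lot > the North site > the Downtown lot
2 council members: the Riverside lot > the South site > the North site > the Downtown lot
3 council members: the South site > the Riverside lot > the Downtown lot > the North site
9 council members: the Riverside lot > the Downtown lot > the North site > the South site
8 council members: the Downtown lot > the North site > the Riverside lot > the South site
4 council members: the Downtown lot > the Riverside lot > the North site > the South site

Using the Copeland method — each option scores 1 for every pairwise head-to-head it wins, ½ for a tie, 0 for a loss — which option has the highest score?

the Riverside lot

the South site: loses to the Riverside lot, the North site, and the Downtown lot → score 0.
the Riverside lot: beats the South site, the North site, and the Downtown lot → score 3.
the North site: beats the South site; loses to the Riverside lot and the Downtown lot → score 1.
the Downtown lot: beats the South site and the North site; loses to the Riverside lot → score 2.
the Riverside lot has the best pairwise record.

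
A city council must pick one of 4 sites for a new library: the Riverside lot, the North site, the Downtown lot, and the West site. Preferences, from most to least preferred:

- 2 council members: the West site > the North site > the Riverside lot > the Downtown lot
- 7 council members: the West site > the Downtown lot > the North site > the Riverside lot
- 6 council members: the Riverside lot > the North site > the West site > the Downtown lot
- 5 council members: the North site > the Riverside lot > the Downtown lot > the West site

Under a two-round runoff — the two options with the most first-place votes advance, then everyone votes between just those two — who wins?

the Riverside lot

Round 1 first-place votes: the Riverside lot 6, the North site 5, the Downtown lot 0, the West site 9.
the West site and the Riverside lot advance.
Runoff: the West site is preferred to the Riverside lot by 9 voters; the Riverside lot by 11.
the Riverside lot wins the runoff.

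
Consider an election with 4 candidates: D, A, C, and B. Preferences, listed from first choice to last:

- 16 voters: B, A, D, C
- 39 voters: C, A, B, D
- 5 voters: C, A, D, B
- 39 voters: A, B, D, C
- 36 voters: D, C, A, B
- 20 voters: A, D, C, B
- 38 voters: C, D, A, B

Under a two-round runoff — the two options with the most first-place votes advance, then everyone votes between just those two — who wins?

Round 1 first-place votes: D 36, A 59, C 82, B 16.
C and A advance.
Runoff: C is preferred to A by 118 voters; A by 75.
C wins the runoff.

C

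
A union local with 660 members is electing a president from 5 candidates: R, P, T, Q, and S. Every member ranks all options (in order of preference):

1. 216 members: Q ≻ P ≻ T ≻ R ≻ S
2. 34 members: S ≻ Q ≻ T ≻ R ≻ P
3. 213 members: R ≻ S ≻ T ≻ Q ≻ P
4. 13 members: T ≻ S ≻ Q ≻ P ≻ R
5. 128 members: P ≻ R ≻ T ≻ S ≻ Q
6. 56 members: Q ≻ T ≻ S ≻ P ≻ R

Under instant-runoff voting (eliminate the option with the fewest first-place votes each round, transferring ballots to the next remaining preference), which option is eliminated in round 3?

P

Round 1: R 213, P 128, T 13, Q 272, S 34. Eliminate T.
Round 2: R 213, P 128, Q 272, S 47. Eliminate S.
Round 3: R 213, P 128, Q 319. Eliminate P.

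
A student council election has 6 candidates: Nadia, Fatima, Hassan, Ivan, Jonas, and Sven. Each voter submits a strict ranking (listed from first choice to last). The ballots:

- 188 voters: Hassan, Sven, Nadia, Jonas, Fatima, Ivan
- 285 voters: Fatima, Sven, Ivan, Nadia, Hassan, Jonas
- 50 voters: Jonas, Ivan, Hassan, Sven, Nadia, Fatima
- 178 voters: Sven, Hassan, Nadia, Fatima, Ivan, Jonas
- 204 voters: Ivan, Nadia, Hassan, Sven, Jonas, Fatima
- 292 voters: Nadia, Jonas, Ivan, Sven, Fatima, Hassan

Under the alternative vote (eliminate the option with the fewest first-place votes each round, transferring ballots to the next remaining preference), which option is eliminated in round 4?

Round 1: Nadia 292, Fatima 285, Hassan 188, Ivan 204, Jonas 50, Sven 178. Eliminate Jonas.
Round 2: Nadia 292, Fatima 285, Hassan 188, Ivan 254, Sven 178. Eliminate Sven.
Round 3: Nadia 292, Fatima 285, Hassan 366, Ivan 254. Eliminate Ivan.
Round 4: Nadia 496, Fatima 285, Hassan 416. Eliminate Fatima.

Fatima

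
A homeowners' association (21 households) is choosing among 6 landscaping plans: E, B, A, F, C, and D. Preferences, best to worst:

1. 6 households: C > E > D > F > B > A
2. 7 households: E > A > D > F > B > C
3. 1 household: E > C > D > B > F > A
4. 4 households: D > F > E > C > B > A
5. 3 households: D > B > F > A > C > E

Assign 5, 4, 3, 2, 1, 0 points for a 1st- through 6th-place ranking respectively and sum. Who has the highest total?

D

E: 6·4 + 7·5 + 1·5 + 4·3 + 3·0 = 76
B: 6·1 + 7·1 + 1·2 + 4·1 + 3·4 = 31
A: 6·0 + 7·4 + 1·0 + 4·0 + 3·2 = 34
F: 6·2 + 7·2 + 1·1 + 4·4 + 3·3 = 52
C: 6·5 + 7·0 + 1·4 + 4·2 + 3·1 = 45
D: 6·3 + 7·3 + 1·3 + 4·5 + 3·5 = 77
D has the highest Borda score (77).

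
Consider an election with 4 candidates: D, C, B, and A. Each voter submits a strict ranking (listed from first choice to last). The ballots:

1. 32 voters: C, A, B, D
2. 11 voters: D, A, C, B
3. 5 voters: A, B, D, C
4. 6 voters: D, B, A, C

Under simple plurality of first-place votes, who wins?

C

First-place votes: D 17, C 32, B 0, A 5.
C has the most first-place votes.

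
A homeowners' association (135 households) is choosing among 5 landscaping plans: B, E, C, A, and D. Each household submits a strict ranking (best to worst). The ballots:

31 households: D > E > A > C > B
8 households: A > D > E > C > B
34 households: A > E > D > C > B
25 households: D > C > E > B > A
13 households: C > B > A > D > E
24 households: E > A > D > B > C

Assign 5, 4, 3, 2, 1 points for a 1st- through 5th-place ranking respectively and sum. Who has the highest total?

B: 31·1 + 8·1 + 34·1 + 25·2 + 13·4 + 24·2 = 223
E: 31·4 + 8·3 + 34·4 + 25·3 + 13·1 + 24·5 = 492
C: 31·2 + 8·2 + 34·2 + 25·4 + 13·5 + 24·1 = 335
A: 31·3 + 8·5 + 34·5 + 25·1 + 13·3 + 24·4 = 463
D: 31·5 + 8·4 + 34·3 + 25·5 + 13·2 + 24·3 = 512
D has the highest Borda score (512).

D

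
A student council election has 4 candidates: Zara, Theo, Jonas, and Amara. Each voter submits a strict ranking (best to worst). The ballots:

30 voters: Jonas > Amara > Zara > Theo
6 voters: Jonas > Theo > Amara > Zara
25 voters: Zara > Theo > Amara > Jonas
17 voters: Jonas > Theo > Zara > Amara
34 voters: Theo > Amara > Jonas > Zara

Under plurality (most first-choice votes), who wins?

First-place votes: Zara 25, Theo 34, Jonas 53, Amara 0.
Jonas has the most first-place votes.

Jonas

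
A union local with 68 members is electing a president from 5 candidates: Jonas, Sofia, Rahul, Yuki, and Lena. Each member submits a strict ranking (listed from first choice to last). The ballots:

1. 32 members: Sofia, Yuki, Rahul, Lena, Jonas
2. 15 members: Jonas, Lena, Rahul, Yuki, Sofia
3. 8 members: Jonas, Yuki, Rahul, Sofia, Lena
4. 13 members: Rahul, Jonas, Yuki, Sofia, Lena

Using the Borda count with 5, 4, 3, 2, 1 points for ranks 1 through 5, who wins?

Jonas: 32·1 + 15·5 + 8·5 + 13·4 = 199
Sofia: 32·5 + 15·1 + 8·2 + 13·2 = 217
Rahul: 32·3 + 15·3 + 8·3 + 13·5 = 230
Yuki: 32·4 + 15·2 + 8·4 + 13·3 = 229
Lena: 32·2 + 15·4 + 8·1 + 13·1 = 145
Rahul has the highest Borda score (230).

Rahul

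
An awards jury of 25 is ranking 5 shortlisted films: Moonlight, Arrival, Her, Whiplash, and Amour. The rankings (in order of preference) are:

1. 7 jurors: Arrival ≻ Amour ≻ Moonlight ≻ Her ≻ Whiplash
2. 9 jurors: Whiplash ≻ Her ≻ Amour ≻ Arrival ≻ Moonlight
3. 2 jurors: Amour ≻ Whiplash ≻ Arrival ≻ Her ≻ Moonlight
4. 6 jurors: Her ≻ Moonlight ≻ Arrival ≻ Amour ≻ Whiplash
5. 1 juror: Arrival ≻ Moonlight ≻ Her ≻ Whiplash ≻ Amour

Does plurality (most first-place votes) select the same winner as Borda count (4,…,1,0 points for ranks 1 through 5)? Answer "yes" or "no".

no

Plurality — first-place votes: Moonlight 0, Arrival 8, Her 6, Whiplash 9, Amour 2. Winner: Whiplash.
Borda — scores: Moonlight 35, Arrival 57, Her 62, Whiplash 43, Amour 53. Winner: Her.
The two methods disagree.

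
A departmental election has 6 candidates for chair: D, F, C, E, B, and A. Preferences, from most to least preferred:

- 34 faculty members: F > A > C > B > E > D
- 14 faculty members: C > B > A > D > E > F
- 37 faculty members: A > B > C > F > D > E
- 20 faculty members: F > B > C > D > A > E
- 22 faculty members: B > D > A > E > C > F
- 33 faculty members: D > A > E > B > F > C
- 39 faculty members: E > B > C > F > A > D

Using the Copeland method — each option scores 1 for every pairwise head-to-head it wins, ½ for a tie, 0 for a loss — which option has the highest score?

A

D: beats E; loses to F, C, B, and A → score 1.
F: beats D; loses to C, E, B, and A → score 1.
C: beats D, F, and E; loses to B and A → score 3.
E: beats F; loses to D, C, B, and A → score 1.
B: beats D, F, C, and E; loses to A → score 4.
A: beats D, F, C, E, and B → score 5.
A has the best pairwise record.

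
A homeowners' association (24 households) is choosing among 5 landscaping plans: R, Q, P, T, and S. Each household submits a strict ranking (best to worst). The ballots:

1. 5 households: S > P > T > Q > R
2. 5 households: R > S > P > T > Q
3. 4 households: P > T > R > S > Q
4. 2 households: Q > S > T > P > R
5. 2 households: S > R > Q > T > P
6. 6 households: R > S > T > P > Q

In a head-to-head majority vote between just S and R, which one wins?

R

Voters preferring S to R: 9; preferring R to S: 15.
R wins the head-to-head.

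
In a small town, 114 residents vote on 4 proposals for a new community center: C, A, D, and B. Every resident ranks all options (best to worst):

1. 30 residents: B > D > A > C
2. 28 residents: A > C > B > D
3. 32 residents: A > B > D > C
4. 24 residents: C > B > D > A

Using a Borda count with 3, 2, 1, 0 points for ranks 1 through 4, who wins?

B

C: 30·0 + 28·2 + 32·0 + 24·3 = 128
A: 30·1 + 28·3 + 32·3 + 24·0 = 210
D: 30·2 + 28·0 + 32·1 + 24·1 = 116
B: 30·3 + 28·1 + 32·2 + 24·2 = 230
B has the highest Borda score (230).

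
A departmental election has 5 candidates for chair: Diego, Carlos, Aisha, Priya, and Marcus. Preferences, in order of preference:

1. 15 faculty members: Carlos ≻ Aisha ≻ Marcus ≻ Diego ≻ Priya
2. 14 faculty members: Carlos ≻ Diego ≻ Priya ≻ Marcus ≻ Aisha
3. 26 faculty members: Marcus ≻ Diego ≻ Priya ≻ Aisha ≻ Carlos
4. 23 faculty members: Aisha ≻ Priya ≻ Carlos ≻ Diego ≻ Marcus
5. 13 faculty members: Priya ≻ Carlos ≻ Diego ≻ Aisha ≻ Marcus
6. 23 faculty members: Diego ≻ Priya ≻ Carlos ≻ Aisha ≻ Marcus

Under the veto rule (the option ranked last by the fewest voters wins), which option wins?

Last-place votes: Diego 0, Carlos 26, Aisha 14, Priya 15, Marcus 59.
Diego is ranked last by the fewest voters, so Diego wins.

Diego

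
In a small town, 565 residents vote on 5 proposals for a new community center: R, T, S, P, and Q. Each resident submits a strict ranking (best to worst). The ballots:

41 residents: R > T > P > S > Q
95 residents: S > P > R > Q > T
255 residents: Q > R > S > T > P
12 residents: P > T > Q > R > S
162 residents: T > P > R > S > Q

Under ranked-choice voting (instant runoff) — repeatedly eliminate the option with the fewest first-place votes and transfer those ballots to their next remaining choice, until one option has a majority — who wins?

Round 1: R 41, T 162, S 95, P 12, Q 255. Eliminate P.
Round 2: R 41, T 174, S 95, Q 255. Eliminate R.
Round 3: T 215, S 95, Q 255. Eliminate S.
Round 4: T 215, Q 350. Q has a majority.

Q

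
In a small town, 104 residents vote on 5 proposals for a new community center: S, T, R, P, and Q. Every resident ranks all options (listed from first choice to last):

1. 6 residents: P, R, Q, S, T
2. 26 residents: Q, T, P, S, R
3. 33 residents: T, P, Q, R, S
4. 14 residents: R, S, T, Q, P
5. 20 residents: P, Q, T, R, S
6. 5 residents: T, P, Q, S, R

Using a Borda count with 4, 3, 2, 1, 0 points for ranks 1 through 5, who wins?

S: 6·1 + 26·1 + 33·0 + 14·3 + 20·0 + 5·1 = 79
T: 6·0 + 26·3 + 33·4 + 14·2 + 20·2 + 5·4 = 298
R: 6·3 + 26·0 + 33·1 + 14·4 + 20·1 + 5·0 = 127
P: 6·4 + 26·2 + 33·3 + 14·0 + 20·4 + 5·3 = 270
Q: 6·2 + 26·4 + 33·2 + 14·1 + 20·3 + 5·2 = 266
T has the highest Borda score (298).

T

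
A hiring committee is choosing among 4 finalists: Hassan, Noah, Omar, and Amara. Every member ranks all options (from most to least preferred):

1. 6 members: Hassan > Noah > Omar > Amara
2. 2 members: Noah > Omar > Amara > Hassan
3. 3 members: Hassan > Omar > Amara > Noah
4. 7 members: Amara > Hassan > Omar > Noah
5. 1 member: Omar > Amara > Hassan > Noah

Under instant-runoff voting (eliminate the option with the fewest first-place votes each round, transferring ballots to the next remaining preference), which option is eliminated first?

Omar

Round 1: Hassan 9, Noah 2, Omar 1, Amara 7. Eliminate Omar.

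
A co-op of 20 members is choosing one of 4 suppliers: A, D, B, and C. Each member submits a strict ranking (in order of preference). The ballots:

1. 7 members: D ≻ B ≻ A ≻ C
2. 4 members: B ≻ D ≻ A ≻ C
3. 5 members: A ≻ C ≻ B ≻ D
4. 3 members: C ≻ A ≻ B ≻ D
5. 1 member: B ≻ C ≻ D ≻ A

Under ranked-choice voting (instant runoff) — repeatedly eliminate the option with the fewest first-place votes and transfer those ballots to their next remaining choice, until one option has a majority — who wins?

D

Round 1: A 5, D 7, B 5, C 3. Eliminate C.
Round 2: A 8, D 7, B 5. Eliminate B.
Round 3: A 8, D 12. D has a majority.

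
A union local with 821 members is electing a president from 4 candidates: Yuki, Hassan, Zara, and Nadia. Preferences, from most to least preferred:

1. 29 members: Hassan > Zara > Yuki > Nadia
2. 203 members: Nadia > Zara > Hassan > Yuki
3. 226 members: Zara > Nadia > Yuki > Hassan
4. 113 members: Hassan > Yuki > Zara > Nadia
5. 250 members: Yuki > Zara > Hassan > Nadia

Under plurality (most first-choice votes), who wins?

First-place votes: Yuki 250, Hassan 142, Zara 226, Nadia 203.
Yuki has the most first-place votes.

Yuki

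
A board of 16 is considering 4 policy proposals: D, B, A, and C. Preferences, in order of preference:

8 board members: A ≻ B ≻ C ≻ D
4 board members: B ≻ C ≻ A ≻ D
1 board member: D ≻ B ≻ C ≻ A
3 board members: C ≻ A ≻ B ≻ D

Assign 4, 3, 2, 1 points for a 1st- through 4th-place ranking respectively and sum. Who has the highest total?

A

D: 8·1 + 4·1 + 1·4 + 3·1 = 19
B: 8·3 + 4·4 + 1·3 + 3·2 = 49
A: 8·4 + 4·2 + 1·1 + 3·3 = 50
C: 8·2 + 4·3 + 1·2 + 3·4 = 42
A has the highest Borda score (50).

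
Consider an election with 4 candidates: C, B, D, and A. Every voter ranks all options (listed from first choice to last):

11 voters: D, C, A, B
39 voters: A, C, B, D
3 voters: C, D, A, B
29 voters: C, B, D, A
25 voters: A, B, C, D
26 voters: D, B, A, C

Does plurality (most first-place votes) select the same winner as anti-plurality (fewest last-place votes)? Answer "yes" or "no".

no

Plurality — first-place votes: C 32, B 0, D 37, A 64. Winner: A.
Anti-plurality — last-place votes: C 26, B 14, D 64, A 29. Winner: B.
The two methods disagree.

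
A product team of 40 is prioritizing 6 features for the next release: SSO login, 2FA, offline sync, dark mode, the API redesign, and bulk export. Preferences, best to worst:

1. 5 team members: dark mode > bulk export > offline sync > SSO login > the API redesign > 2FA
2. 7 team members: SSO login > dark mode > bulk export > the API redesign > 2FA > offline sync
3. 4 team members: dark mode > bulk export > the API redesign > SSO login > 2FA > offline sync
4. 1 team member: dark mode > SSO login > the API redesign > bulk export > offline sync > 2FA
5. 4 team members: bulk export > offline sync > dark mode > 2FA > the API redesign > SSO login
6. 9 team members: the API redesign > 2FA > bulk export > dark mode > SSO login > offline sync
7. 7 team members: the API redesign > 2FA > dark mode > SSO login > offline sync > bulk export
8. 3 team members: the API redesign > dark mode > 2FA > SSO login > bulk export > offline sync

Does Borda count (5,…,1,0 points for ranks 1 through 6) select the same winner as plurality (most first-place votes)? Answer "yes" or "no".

Borda — scores: SSO login 86, 2FA 92, offline sync 39, dark mode 141, the API redesign 133, bulk export 109. Winner: dark mode.
Plurality — first-place votes: SSO login 7, 2FA 0, offline sync 0, dark mode 10, the API redesign 19, bulk export 4. Winner: the API redesign.
The two methods disagree.

no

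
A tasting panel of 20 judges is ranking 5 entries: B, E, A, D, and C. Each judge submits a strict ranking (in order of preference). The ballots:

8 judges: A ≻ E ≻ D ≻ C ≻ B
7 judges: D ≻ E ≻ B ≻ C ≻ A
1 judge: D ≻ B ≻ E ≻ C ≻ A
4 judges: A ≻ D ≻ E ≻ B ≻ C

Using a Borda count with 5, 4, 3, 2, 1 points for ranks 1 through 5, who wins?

B: 8·1 + 7·3 + 1·4 + 4·2 = 41
E: 8·4 + 7·4 + 1·3 + 4·3 = 75
A: 8·5 + 7·1 + 1·1 + 4·5 = 68
D: 8·3 + 7·5 + 1·5 + 4·4 = 80
C: 8·2 + 7·2 + 1·2 + 4·1 = 36
D has the highest Borda score (80).

D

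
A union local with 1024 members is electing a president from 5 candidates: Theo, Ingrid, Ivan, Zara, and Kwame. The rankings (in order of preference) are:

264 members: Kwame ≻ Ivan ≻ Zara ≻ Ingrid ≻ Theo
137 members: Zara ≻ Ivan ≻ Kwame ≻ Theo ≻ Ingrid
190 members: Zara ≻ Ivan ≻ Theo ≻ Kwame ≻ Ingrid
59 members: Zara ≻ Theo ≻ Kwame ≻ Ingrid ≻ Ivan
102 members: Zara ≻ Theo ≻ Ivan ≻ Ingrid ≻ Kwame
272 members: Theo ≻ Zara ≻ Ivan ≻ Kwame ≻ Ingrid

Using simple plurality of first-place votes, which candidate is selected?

Zara

First-place votes: Theo 272, Ingrid 0, Ivan 0, Zara 488, Kwame 264.
Zara has the most first-place votes.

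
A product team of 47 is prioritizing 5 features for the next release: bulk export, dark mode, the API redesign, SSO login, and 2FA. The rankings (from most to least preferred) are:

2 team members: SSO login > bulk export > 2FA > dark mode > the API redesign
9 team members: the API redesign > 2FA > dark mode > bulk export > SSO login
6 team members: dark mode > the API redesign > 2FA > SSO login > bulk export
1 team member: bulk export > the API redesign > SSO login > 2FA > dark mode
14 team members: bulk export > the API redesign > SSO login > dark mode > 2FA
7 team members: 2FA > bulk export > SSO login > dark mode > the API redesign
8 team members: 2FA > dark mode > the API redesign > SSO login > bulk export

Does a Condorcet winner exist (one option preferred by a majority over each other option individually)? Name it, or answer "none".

none

Checking pairwise contests:
2FA beats bulk export 30–17.
bulk export beats dark mode 24–23.
bulk export beats the API redesign 24–23.
bulk export beats SSO login 31–16.
the API redesign beats 2FA 30–17.
Every option loses at least one head-to-head, so there is no Condorcet winner.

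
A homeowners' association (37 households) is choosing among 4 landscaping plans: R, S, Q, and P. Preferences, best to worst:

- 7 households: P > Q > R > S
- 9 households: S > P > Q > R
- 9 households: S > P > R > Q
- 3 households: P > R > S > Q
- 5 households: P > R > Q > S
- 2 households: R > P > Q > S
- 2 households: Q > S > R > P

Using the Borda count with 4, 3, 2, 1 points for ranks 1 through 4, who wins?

P

R: 7·2 + 9·1 + 9·2 + 3·3 + 5·3 + 2·4 + 2·2 = 77
S: 7·1 + 9·4 + 9·4 + 3·2 + 5·1 + 2·1 + 2·3 = 98
Q: 7·3 + 9·2 + 9·1 + 3·1 + 5·2 + 2·2 + 2·4 = 73
P: 7·4 + 9·3 + 9·3 + 3·4 + 5·4 + 2·3 + 2·1 = 122
P has the highest Borda score (122).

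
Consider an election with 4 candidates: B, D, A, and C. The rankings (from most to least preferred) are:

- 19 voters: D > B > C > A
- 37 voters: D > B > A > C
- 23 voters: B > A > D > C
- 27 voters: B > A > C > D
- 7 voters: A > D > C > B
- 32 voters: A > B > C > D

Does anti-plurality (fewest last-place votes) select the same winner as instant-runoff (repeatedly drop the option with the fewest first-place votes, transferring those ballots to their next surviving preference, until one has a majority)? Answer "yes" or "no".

yes

Anti-plurality — last-place votes: B 7, D 59, A 19, C 60. Winner: B.
Instant-runoff — R1 B 50, D 56, A 39, C 0 (C out); R2 B 50, D 56, A 39 (A out); R3 B 82, D 63 (B winner). Winner: B.
The two methods agree.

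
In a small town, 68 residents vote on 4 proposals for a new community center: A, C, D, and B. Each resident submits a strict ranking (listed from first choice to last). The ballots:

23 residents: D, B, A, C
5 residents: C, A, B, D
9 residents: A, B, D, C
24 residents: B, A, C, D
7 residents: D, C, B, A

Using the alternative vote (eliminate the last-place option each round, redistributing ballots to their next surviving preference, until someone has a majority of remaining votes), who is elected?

B

Round 1: A 9, C 5, D 30, B 24. Eliminate C.
Round 2: A 14, D 30, B 24. Eliminate A.
Round 3: D 30, B 38. B has a majority.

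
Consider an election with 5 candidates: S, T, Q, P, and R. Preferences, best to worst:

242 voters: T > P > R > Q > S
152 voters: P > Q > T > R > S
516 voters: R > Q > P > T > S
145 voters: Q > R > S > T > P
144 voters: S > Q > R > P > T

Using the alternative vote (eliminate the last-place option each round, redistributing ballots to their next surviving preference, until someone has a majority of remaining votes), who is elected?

R

Round 1: S 144, T 242, Q 145, P 152, R 516. Eliminate S.
Round 2: T 242, Q 289, P 152, R 516. Eliminate P.
Round 3: T 242, Q 441, R 516. Eliminate T.
Round 4: Q 441, R 758. R has a majority.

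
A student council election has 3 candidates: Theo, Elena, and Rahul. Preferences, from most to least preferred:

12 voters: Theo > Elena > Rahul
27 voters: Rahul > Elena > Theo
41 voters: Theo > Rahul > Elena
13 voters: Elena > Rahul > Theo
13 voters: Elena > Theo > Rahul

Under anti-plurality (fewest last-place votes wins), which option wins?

Rahul

Last-place votes: Theo 40, Elena 41, Rahul 25.
Rahul is ranked last by the fewest voters, so Rahul wins.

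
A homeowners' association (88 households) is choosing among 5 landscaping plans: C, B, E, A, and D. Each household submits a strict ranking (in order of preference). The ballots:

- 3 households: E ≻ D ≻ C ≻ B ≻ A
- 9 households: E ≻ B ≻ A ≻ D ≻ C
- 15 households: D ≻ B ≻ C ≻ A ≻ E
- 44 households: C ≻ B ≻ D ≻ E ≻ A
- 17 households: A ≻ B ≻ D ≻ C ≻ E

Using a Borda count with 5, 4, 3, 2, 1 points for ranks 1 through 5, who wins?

C: 3·3 + 9·1 + 15·3 + 44·5 + 17·2 = 317
B: 3·2 + 9·4 + 15·4 + 44·4 + 17·4 = 346
E: 3·5 + 9·5 + 15·1 + 44·2 + 17·1 = 180
A: 3·1 + 9·3 + 15·2 + 44·1 + 17·5 = 189
D: 3·4 + 9·2 + 15·5 + 44·3 + 17·3 = 288
B has the highest Borda score (346).

B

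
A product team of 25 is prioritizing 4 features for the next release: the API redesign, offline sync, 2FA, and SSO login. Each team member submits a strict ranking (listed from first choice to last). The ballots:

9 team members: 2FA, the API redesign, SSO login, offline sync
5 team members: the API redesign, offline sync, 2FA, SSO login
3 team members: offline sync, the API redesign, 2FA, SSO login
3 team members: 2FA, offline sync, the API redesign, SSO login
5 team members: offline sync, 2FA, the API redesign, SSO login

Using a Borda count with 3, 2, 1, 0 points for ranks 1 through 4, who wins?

the API redesign: 9·2 + 5·3 + 3·2 + 3·1 + 5·1 = 47
offline sync: 9·0 + 5·2 + 3·3 + 3·2 + 5·3 = 40
2FA: 9·3 + 5·1 + 3·1 + 3·3 + 5·2 = 54
SSO login: 9·1 + 5·0 + 3·0 + 3·0 + 5·0 = 9
2FA has the highest Borda score (54).

2FA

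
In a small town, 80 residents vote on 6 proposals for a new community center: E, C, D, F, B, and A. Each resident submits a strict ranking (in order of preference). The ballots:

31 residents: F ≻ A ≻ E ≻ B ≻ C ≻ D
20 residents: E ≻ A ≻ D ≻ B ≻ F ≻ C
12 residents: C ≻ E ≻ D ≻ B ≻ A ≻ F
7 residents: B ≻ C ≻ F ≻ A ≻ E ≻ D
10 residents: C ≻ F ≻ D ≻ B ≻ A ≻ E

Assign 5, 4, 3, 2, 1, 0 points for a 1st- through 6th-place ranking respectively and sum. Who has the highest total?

E: 31·3 + 20·5 + 12·4 + 7·1 + 10·0 = 248
C: 31·1 + 20·0 + 12·5 + 7·4 + 10·5 = 169
D: 31·0 + 20·3 + 12·3 + 7·0 + 10·3 = 126
F: 31·5 + 20·1 + 12·0 + 7·3 + 10·4 = 236
B: 31·2 + 20·2 + 12·2 + 7·5 + 10·2 = 181
A: 31·4 + 20·4 + 12·1 + 7·2 + 10·1 = 240
E has the highest Borda score (248).

E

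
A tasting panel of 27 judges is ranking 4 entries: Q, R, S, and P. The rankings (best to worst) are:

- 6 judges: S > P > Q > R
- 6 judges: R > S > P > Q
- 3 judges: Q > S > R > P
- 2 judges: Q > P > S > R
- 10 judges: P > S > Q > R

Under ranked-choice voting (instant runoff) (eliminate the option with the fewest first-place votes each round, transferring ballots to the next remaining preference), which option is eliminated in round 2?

R

Round 1: Q 5, R 6, S 6, P 10. Eliminate Q.
Round 2: R 6, S 9, P 12. Eliminate R.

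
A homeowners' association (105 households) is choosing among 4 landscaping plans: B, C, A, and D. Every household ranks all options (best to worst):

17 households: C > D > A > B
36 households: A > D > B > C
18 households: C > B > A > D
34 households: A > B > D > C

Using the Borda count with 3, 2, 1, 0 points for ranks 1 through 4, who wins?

B: 17·0 + 36·1 + 18·2 + 34·2 = 140
C: 17·3 + 36·0 + 18·3 + 34·0 = 105
A: 17·1 + 36·3 + 18·1 + 34·3 = 245
D: 17·2 + 36·2 + 18·0 + 34·1 = 140
A has the highest Borda score (245).

A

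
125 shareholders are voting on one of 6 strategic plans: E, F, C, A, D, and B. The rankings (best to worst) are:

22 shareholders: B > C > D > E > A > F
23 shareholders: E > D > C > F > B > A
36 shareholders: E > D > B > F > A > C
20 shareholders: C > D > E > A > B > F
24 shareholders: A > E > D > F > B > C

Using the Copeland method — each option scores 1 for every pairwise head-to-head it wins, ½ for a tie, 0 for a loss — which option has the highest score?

E: beats F, C, A, D, and B → score 5.
F: loses to E, C, A, D, and B → score 0.
C: beats F and A; loses to E, D, and B → score 2.
A: beats F; loses to E, C, D, and B → score 1.
D: beats F, C, A, and B; loses to E → score 4.
B: beats F, C, and A; loses to E and D → score 3.
E has the best pairwise record.

E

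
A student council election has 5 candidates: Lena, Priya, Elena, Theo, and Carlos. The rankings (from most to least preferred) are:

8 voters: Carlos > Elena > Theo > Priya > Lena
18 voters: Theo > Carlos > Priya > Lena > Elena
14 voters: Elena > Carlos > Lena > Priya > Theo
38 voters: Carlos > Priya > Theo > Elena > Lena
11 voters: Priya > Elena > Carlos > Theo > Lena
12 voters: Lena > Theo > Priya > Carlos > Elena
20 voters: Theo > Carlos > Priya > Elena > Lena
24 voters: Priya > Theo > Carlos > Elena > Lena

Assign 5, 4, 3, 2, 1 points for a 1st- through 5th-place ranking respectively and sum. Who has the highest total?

Lena: 8·1 + 18·2 + 14·3 + 38·1 + 11·1 + 12·5 + 20·1 + 24·1 = 239
Priya: 8·2 + 18·3 + 14·2 + 38·4 + 11·5 + 12·3 + 20·3 + 24·5 = 521
Elena: 8·4 + 18·1 + 14·5 + 38·2 + 11·4 + 12·1 + 20·2 + 24·2 = 340
Theo: 8·3 + 18·5 + 14·1 + 38·3 + 11·2 + 12·4 + 20·5 + 24·4 = 508
Carlos: 8·5 + 18·4 + 14·4 + 38·5 + 11·3 + 12·2 + 20·4 + 24·3 = 567
Carlos has the highest Borda score (567).

Carlos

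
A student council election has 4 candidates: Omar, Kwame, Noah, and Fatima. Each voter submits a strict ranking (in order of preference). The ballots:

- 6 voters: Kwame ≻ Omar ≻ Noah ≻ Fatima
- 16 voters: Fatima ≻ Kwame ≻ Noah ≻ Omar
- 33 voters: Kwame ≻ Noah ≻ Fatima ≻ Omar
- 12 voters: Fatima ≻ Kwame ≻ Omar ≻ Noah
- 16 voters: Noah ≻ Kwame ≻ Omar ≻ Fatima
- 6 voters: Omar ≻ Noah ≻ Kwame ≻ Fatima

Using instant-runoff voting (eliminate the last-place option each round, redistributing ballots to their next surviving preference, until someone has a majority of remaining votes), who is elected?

Kwame

Round 1: Omar 6, Kwame 39, Noah 16, Fatima 28. Eliminate Omar.
Round 2: Kwame 39, Noah 22, Fatima 28. Eliminate Noah.
Round 3: Kwame 61, Fatima 28. Kwame has a majority.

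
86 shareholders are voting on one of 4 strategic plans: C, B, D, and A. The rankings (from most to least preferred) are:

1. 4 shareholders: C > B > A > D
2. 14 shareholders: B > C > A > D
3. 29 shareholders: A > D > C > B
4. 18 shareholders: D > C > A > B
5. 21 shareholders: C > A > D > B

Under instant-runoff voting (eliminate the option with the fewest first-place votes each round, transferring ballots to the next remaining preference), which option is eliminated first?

Round 1: C 25, B 14, D 18, A 29. Eliminate B.

B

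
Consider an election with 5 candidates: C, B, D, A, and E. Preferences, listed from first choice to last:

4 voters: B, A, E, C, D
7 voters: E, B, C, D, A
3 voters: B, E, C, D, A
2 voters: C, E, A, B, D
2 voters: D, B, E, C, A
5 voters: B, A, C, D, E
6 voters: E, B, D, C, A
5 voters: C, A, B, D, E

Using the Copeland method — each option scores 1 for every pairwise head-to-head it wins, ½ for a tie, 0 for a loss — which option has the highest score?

B

C: beats D and A; loses to B and E → score 2.
B: beats C, D, A, and E → score 4.
D: beats A; loses to C, B, and E → score 1.
A: loses to C, B, D, and E → score 0.
E: beats C, D, and A; loses to B → score 3.
B has the best pairwise record.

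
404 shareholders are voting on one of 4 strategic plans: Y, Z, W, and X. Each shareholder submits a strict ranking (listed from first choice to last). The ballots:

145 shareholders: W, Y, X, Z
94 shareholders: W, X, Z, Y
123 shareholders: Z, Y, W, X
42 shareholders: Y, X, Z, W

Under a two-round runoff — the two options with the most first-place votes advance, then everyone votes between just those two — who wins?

Round 1 first-place votes: Y 42, Z 123, W 239, X 0.
W and Z advance.
Runoff: W is preferred to Z by 239 voters; Z by 165.
W wins the runoff.

W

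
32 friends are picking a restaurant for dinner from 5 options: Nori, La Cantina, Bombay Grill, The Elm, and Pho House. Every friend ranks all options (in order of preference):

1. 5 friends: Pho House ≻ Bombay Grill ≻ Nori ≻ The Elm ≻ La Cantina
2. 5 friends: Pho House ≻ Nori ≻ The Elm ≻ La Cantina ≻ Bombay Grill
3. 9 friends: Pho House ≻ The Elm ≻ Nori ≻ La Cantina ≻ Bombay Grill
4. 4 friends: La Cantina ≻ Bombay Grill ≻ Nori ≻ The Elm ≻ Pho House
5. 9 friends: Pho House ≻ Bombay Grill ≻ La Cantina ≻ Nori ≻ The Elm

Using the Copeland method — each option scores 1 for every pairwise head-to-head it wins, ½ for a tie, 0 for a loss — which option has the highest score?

Nori: beats La Cantina and The Elm; loses to Bombay Grill and Pho House → score 2.
La Cantina: beats Bombay Grill; loses to Nori, The Elm, and Pho House → score 1.
Bombay Grill: beats Nori and The Elm; loses to La Cantina and Pho House → score 2.
The Elm: beats La Cantina; loses to Nori, Bombay Grill, and Pho House → score 1.
Pho House: beats Nori, La Cantina, Bombay Grill, and The Elm → score 4.
Pho House has the best pairwise record.

Pho House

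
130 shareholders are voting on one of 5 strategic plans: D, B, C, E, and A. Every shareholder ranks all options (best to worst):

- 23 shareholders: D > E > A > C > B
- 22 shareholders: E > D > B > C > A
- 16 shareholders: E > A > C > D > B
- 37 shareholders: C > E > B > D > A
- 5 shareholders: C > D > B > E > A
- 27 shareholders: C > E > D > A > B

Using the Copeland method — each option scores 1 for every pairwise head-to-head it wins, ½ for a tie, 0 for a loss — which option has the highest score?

C

D: beats B and A; loses to C and E → score 2.
B: loses to D, C, E, and A → score 0.
C: beats D, B, E, and A → score 4.
E: beats D, B, and A; loses to C → score 3.
A: beats B; loses to D, C, and E → score 1.
C has the best pairwise record.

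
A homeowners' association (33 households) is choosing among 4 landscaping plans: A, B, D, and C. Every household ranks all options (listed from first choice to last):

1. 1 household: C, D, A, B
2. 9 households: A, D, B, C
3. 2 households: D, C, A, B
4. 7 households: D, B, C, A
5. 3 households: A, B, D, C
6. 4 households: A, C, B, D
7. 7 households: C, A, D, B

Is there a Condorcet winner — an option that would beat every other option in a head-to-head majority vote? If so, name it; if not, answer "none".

none

Checking pairwise contests:
C beats A 17–16.
A beats B 26–7.
A beats D 23–10.
B beats C 19–14.
Every option loses at least one head-to-head, so there is no Condorcet winner.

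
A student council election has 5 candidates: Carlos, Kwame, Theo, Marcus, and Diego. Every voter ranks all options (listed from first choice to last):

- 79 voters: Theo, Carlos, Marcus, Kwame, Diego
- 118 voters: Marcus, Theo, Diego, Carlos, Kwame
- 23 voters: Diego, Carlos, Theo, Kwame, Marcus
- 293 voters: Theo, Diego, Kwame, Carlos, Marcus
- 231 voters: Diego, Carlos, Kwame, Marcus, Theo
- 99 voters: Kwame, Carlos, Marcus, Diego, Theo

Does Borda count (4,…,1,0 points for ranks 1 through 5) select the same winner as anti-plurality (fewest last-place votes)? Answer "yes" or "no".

Borda — scores: Carlos 1707, Kwame 1546, Theo 1888, Marcus 1059, Diego 2230. Winner: Diego.
Anti-plurality — last-place votes: Carlos 0, Kwame 118, Theo 330, Marcus 316, Diego 79. Winner: Carlos.
The two methods disagree.

no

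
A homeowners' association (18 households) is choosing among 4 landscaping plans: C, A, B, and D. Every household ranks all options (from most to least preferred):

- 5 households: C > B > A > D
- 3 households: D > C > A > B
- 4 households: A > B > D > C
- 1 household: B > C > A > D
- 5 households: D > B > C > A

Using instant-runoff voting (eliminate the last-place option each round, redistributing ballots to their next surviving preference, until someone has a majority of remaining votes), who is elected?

D

Round 1: C 5, A 4, B 1, D 8. Eliminate B.
Round 2: C 6, A 4, D 8. Eliminate A.
Round 3: C 6, D 12. D has a majority.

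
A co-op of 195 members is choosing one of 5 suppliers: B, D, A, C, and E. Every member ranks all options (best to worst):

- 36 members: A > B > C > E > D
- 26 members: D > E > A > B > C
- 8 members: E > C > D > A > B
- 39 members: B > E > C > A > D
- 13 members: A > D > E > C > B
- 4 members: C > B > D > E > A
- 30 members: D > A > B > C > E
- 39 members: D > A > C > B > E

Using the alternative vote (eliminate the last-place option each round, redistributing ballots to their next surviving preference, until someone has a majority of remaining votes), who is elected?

D

Round 1: B 39, D 95, A 49, C 4, E 8. Eliminate C.
Round 2: B 43, D 95, A 49, E 8. Eliminate E.
Round 3: B 43, D 103, A 49. D has a majority.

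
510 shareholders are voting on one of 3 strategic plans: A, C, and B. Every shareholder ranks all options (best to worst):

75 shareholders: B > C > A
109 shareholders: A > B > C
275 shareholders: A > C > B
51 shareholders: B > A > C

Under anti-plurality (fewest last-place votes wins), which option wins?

A

Last-place votes: A 75, C 160, B 275.
A is ranked last by the fewest voters, so A wins.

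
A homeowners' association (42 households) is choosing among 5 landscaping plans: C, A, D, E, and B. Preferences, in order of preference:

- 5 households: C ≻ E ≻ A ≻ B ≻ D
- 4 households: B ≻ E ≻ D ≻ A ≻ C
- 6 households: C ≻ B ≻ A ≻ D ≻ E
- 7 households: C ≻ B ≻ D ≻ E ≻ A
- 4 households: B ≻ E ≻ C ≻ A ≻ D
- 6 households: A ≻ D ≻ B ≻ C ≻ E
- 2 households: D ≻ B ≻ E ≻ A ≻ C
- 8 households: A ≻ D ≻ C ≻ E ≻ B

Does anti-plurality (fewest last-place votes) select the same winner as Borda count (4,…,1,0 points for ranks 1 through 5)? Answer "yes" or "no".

yes

Anti-plurality — last-place votes: C 6, A 7, D 9, E 12, B 8. Winner: C.
Borda — scores: C 102, A 88, D 78, E 58, B 94. Winner: C.
The two methods agree.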